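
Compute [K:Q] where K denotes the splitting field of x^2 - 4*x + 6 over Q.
[K:Q] = 2

The discriminant of x^2 + (-4)*x + (6) is b^2 - 4c = 16 - (24) = -8. Since -8 is not a perfect square in Q, the polynomial is irreducible over Q. Its two roots generate a degree-2 extension, so [K:Q] = 2.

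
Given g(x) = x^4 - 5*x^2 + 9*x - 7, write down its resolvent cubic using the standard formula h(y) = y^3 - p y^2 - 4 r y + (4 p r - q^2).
h(y) = y^3 + 5*y^2 + 28*y + 59

Identify coefficients: p = -5, q = 9, r = -7.
Plug into h(y) = y^3 - p y^2 - 4 r y + (4 p r - q^2):
  h(y) = y^3 - (-5) y^2 - 4*(-7) y + (4*(-5)*(-7) - (9)^2)
       = y^3 + (5) y^2 + (28) y + (59).
Simplifying: h(y) = y^3 + 5*y^2 + 28*y + 59.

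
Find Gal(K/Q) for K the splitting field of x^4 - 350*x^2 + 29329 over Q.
Gal(K/Q) = V_4 (Klein four-group, Z/2Z × Z/2Z)

f factors as (x^2 - 139)(x^2 - 211), so the splitting field is K = Q(sqrt(139), sqrt(211)). The elements 139, 211, 29329 are all non-squares in Q, so sqrt(139) and sqrt(211) generate independent quadratic extensions. Thus [K:Q] = 4 and Gal(K/Q) is generated by the two order-2 automorphisms sqrt(139) ↦ -sqrt(139) and sqrt(211) ↦ -sqrt(211), giving V_4.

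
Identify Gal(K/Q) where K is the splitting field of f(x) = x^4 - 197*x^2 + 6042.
Gal(K/Q) = V_4 (Klein four-group, Z/2Z × Z/2Z)

f factors as (x^2 - 159)(x^2 - 38), so the splitting field is K = Q(sqrt(159), sqrt(38)). The elements 159, 38, 6042 are all non-squares in Q, so sqrt(159) and sqrt(38) generate independent quadratic extensions. Thus [K:Q] = 4 and Gal(K/Q) is generated by the two order-2 automorphisms sqrt(159) ↦ -sqrt(159) and sqrt(38) ↦ -sqrt(38), giving V_4.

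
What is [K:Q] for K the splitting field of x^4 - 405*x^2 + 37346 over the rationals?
[K:Q] = 4

f factors as (x^2 - 263)(x^2 - 142); the splitting field is K = Q(sqrt(263), sqrt(142)). Since 263, 142, and 37346 are all non-squares in Q, the three subfields Q(sqrt(263)), Q(sqrt(142)), Q(sqrt(37346)) are distinct degree-2 extensions, so [K:Q] = 4 (Klein four Galois group).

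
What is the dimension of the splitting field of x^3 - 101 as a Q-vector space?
[K:Q] = 6

x^3 - 101 has one real root r = 101^(1/3) and two complex roots r*zeta_3, r*zeta_3^2 where zeta_3 = e^(2*pi*i/3). The splitting field is Q(r, zeta_3). [Q(r):Q] = 3 and [Q(zeta_3):Q] = 2 with gcd = 1, so [Q(r, zeta_3):Q] = 3 * 2 = 6.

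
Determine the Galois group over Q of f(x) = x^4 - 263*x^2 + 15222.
Gal(K/Q) = V_4 (Klein four-group, Z/2Z × Z/2Z)

f factors as (x^2 - 86)(x^2 - 177), so the splitting field is K = Q(sqrt(86), sqrt(177)). The elements 86, 177, 15222 are all non-squares in Q, so sqrt(86) and sqrt(177) generate independent quadratic extensions. Thus [K:Q] = 4 and Gal(K/Q) is generated by the two order-2 automorphisms sqrt(86) ↦ -sqrt(86) and sqrt(177) ↦ -sqrt(177), giving V_4.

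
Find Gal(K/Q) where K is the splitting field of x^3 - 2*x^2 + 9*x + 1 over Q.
Gal(K/Q) = S_3 (symmetric group of order 6)

Compute the discriminant of x^3 + (-2)*x^2 + (9)*x + (1): Δ = -2911. Since Δ is not a rational square, the Galois group is not contained in A_3; it must be the full S_3 (irreducibility of the cubic rules out anything smaller).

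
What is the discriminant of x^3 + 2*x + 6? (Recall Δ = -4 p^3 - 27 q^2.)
Δ = -1004

For a depressed cubic x^3 + p x + q the discriminant is Δ = -4 p^3 - 27 q^2 = -4*(2)^3 - 27*(6)^2 = -32 - 972 = -1004.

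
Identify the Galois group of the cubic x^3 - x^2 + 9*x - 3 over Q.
Gal(K/Q) = S_3 (symmetric group of order 6)

Compute the discriminant of x^3 + (-1)*x^2 + (9)*x + (-3): Δ = -2604. Since Δ is not a rational square, the Galois group is not contained in A_3; it must be the full S_3 (irreducibility of the cubic rules out anything smaller).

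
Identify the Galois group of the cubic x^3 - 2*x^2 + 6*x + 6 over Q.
Gal(K/Q) = S_3 (symmetric group of order 6)

Compute the discriminant of x^3 + (-2)*x^2 + (6)*x + (6): Δ = -2796. Since Δ is not a rational square, the Galois group is not contained in A_3; it must be the full S_3 (irreducibility of the cubic rules out anything smaller).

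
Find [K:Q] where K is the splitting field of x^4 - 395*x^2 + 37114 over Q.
[K:Q] = 4

f factors as (x^2 - 154)(x^2 - 241); the splitting field is K = Q(sqrt(154), sqrt(241)). Since 154, 241, and 37114 are all non-squares in Q, the three subfields Q(sqrt(154)), Q(sqrt(241)), Q(sqrt(37114)) are distinct degree-2 extensions, so [K:Q] = 4 (Klein four Galois group).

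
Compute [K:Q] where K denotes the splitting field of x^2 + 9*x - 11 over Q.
[K:Q] = 2

The discriminant of x^2 + (9)*x + (-11) is b^2 - 4c = 81 - (-44) = 125. Since 125 is not a perfect square in Q, the polynomial is irreducible over Q. Its two roots generate a degree-2 extension, so [K:Q] = 2.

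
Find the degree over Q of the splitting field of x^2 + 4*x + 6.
[K:Q] = 2

The discriminant of x^2 + (4)*x + (6) is b^2 - 4c = 16 - (24) = -8. Since -8 is not a perfect square in Q, the polynomial is irreducible over Q. Its two roots generate a degree-2 extension, so [K:Q] = 2.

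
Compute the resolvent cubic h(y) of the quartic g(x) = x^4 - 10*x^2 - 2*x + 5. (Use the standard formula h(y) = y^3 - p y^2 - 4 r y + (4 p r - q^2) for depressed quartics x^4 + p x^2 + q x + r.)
h(y) = y^3 + 10*y^2 - 20*y - 204

Identify coefficients: p = -10, q = -2, r = 5.
Plug into h(y) = y^3 - p y^2 - 4 r y + (4 p r - q^2):
  h(y) = y^3 - (-10) y^2 - 4*(5) y + (4*(-10)*(5) - (-2)^2)
       = y^3 + (10) y^2 + (-20) y + (-204).
Simplifying: h(y) = y^3 + 10*y^2 - 20*y - 204.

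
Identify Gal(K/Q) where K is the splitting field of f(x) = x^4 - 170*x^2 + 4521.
Gal(K/Q) = V_4 (Klein four-group, Z/2Z × Z/2Z)

f factors as (x^2 - 33)(x^2 - 137), so the splitting field is K = Q(sqrt(33), sqrt(137)). The elements 33, 137, 4521 are all non-squares in Q, so sqrt(33) and sqrt(137) generate independent quadratic extensions. Thus [K:Q] = 4 and Gal(K/Q) is generated by the two order-2 automorphisms sqrt(33) ↦ -sqrt(33) and sqrt(137) ↦ -sqrt(137), giving V_4.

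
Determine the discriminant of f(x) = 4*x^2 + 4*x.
Δ = 16

For a quadratic a x^2 + b x + c the discriminant is Δ = b^2 - 4ac = (4)^2 - 4*(4)*(0) = 16 - (0) = 16.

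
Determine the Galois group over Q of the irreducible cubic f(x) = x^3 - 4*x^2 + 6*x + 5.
Gal(K/Q) = S_3 (symmetric group of order 6)

Compute the discriminant of x^3 + (-4)*x^2 + (6)*x + (5): Δ = -1843. Since Δ is not a rational square, the Galois group is not contained in A_3; it must be the full S_3 (irreducibility of the cubic rules out anything smaller).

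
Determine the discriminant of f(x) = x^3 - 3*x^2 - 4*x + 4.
Δ = 1264

For x^3 + a x^2 + b x + c the discriminant is Δ = 18 a b c - 4 a^3 c + a^2 b^2 - 4 b^3 - 27 c^2.
Plug a = -3, b = -4, c = 4:
  18*(-3)*(-4)*(4) - 4*(-3)^3*(4) + (-3)^2*(-4)^2 - 4*(-4)^3 - 27*(4)^2
  = 864 + (432) + 144 + (256) + (-432)
  = 1264.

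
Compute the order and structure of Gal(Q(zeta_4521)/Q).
|Gal(Q(zeta_4521)/Q)| = phi(4521) = 2720; group ≅ (Z/4521Z)^* ≅ Z/2Z × Z/10Z × Z/136Z

The n-th cyclotomic polynomial Φ_4521(x) is the minimal polynomial of zeta_4521 over Q and has degree phi(4521) = 2720. So Q(zeta_4521) is a degree-2720 Galois extension with Galois group (Z/4521Z)^*. By CRT, (Z/4521Z)^* ≅ (Z/3Z)^* × (Z/11Z)^* × (Z/137Z)^*. Each prime-power unit group is (Z/3Z)^* ≅ Z/2Z; (Z/11Z)^* ≅ Z/10Z; (Z/137Z)^* ≅ Z/136Z. Hence Gal(Q(zeta_4521)/Q) ≅ Z/2Z × Z/10Z × Z/136Z.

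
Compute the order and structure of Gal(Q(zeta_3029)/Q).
|Gal(Q(zeta_3029)/Q)| = phi(3029) = 2784; group ≅ (Z/3029Z)^* ≅ Z/12Z × Z/232Z

The n-th cyclotomic polynomial Φ_3029(x) is the minimal polynomial of zeta_3029 over Q and has degree phi(3029) = 2784. So Q(zeta_3029) is a degree-2784 Galois extension with Galois group (Z/3029Z)^*. By CRT, (Z/3029Z)^* ≅ (Z/13Z)^* × (Z/233Z)^*. Each prime-power unit group is (Z/13Z)^* ≅ Z/12Z; (Z/233Z)^* ≅ Z/232Z. Hence Gal(Q(zeta_3029)/Q) ≅ Z/12Z × Z/232Z.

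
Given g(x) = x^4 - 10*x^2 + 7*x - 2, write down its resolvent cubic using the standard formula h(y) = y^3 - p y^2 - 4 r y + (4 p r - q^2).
h(y) = y^3 + 10*y^2 + 8*y + 31

Identify coefficients: p = -10, q = 7, r = -2.
Plug into h(y) = y^3 - p y^2 - 4 r y + (4 p r - q^2):
  h(y) = y^3 - (-10) y^2 - 4*(-2) y + (4*(-10)*(-2) - (7)^2)
       = y^3 + (10) y^2 + (8) y + (31).
Simplifying: h(y) = y^3 + 10*y^2 + 8*y + 31.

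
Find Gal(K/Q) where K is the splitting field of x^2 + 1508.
Gal(K/Q) = Z/2Z (cyclic of order 2)

x^2 + 1508 is irreducible over Q since -1508 is not a rational square. The splitting field Q(sqrt(-1508)) has degree 2 over Q, and its unique nontrivial automorphism is sqrt(-1508) ↦ -sqrt(-1508). Hence Gal(Q(sqrt(-1508))/Q) = Z/2Z.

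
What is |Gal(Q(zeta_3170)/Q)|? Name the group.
|Gal(Q(zeta_3170)/Q)| = phi(3170) = 1264; group ≅ (Z/3170Z)^* ≅ Z/4Z × Z/316Z

The n-th cyclotomic polynomial Φ_3170(x) is the minimal polynomial of zeta_3170 over Q and has degree phi(3170) = 1264. So Q(zeta_3170) is a degree-1264 Galois extension with Galois group (Z/3170Z)^*. By CRT, (Z/3170Z)^* ≅ (Z/2Z)^* × (Z/5Z)^* × (Z/317Z)^*. Each prime-power unit group is (Z/2Z)^* ≅ trivial group (order 1); (Z/5Z)^* ≅ Z/4Z; (Z/317Z)^* ≅ Z/316Z. Hence Gal(Q(zeta_3170)/Q) ≅ Z/4Z × Z/316Z.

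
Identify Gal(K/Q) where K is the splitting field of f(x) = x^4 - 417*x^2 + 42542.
Gal(K/Q) = V_4 (Klein four-group, Z/2Z × Z/2Z)

f factors as (x^2 - 178)(x^2 - 239), so the splitting field is K = Q(sqrt(178), sqrt(239)). The elements 178, 239, 42542 are all non-squares in Q, so sqrt(178) and sqrt(239) generate independent quadratic extensions. Thus [K:Q] = 4 and Gal(K/Q) is generated by the two order-2 automorphisms sqrt(178) ↦ -sqrt(178) and sqrt(239) ↦ -sqrt(239), giving V_4.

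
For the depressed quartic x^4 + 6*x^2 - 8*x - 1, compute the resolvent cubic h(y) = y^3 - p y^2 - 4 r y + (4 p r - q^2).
h(y) = y^3 - 6*y^2 + 4*y - 88

Identify coefficients: p = 6, q = -8, r = -1.
Plug into h(y) = y^3 - p y^2 - 4 r y + (4 p r - q^2):
  h(y) = y^3 - (6) y^2 - 4*(-1) y + (4*(6)*(-1) - (-8)^2)
       = y^3 + (-6) y^2 + (4) y + (-88).
Simplifying: h(y) = y^3 - 6*y^2 + 4*y - 88.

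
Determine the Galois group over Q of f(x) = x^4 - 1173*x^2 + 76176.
Gal(K/Q) = Z/2Z (cyclic of order 2)

f factors as (x^2 - 1104)(x^2 - 69), so the splitting field is K = Q(sqrt(1104), sqrt(69)). The squarefree part of 1104 is 69 and the squarefree part of 69 is also 69, so sqrt(1104) and sqrt(69) are both rational multiples of sqrt(69). Hence Q(sqrt(1104)) = Q(sqrt(69)) = Q(sqrt(69)), and the splitting field collapses to a single degree-2 extension with Galois group Z/2Z.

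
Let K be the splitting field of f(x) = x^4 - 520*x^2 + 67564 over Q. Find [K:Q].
[K:Q] = 4

f factors as (x^2 - 254)(x^2 - 266); the splitting field is K = Q(sqrt(254), sqrt(266)). Since 254, 266, and 67564 are all non-squares in Q, the three subfields Q(sqrt(254)), Q(sqrt(266)), Q(sqrt(67564)) are distinct degree-2 extensions, so [K:Q] = 4 (Klein four Galois group).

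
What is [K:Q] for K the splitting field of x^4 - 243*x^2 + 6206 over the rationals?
[K:Q] = 4

f factors as (x^2 - 214)(x^2 - 29); the splitting field is K = Q(sqrt(214), sqrt(29)). Since 214, 29, and 6206 are all non-squares in Q, the three subfields Q(sqrt(214)), Q(sqrt(29)), Q(sqrt(6206)) are distinct degree-2 extensions, so [K:Q] = 4 (Klein four Galois group).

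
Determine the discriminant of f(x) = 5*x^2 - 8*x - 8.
Δ = 224

For a quadratic a x^2 + b x + c the discriminant is Δ = b^2 - 4ac = (-8)^2 - 4*(5)*(-8) = 64 - (-160) = 224.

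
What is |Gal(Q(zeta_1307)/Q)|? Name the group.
|Gal(Q(zeta_1307)/Q)| = phi(1307) = 1306; group ≅ (Z/1307Z)^* ≅ Z/1306Z

The n-th cyclotomic polynomial Φ_1307(x) is the minimal polynomial of zeta_1307 over Q and has degree phi(1307) = 1306. So Q(zeta_1307) is a degree-1306 Galois extension with Galois group (Z/1307Z)^*. (Z/1307Z)^* is cyclic since 1307 is an odd prime power (or 4). Hence Gal(Q(zeta_1307)/Q) ≅ Z/1306Z.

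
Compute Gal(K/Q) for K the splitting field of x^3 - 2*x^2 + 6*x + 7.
Gal(K/Q) = S_3 (symmetric group of order 6)

Compute the discriminant of x^3 + (-2)*x^2 + (6)*x + (7): Δ = -3331. Since Δ is not a rational square, the Galois group is not contained in A_3; it must be the full S_3 (irreducibility of the cubic rules out anything smaller).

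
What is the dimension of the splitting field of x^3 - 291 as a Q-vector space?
[K:Q] = 6

x^3 - 291 has one real root r = 291^(1/3) and two complex roots r*zeta_3, r*zeta_3^2 where zeta_3 = e^(2*pi*i/3). The splitting field is Q(r, zeta_3). [Q(r):Q] = 3 and [Q(zeta_3):Q] = 2 with gcd = 1, so [Q(r, zeta_3):Q] = 3 * 2 = 6.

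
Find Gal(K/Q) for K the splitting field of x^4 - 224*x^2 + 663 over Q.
Gal(K/Q) = V_4 (Klein four-group, Z/2Z × Z/2Z)

f factors as (x^2 - 221)(x^2 - 3), so the splitting field is K = Q(sqrt(221), sqrt(3)). The elements 221, 3, 663 are all non-squares in Q, so sqrt(221) and sqrt(3) generate independent quadratic extensions. Thus [K:Q] = 4 and Gal(K/Q) is generated by the two order-2 automorphisms sqrt(221) ↦ -sqrt(221) and sqrt(3) ↦ -sqrt(3), giving V_4.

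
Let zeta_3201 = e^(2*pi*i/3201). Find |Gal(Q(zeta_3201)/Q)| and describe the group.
|Gal(Q(zeta_3201)/Q)| = phi(3201) = 1920; group ≅ (Z/3201Z)^* ≅ Z/2Z × Z/10Z × Z/96Z

The n-th cyclotomic polynomial Φ_3201(x) is the minimal polynomial of zeta_3201 over Q and has degree phi(3201) = 1920. So Q(zeta_3201) is a degree-1920 Galois extension with Galois group (Z/3201Z)^*. By CRT, (Z/3201Z)^* ≅ (Z/3Z)^* × (Z/11Z)^* × (Z/97Z)^*. Each prime-power unit group is (Z/3Z)^* ≅ Z/2Z; (Z/11Z)^* ≅ Z/10Z; (Z/97Z)^* ≅ Z/96Z. Hence Gal(Q(zeta_3201)/Q) ≅ Z/2Z × Z/10Z × Z/96Z.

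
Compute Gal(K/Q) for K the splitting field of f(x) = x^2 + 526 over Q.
Gal(K/Q) = Z/2Z (cyclic of order 2)

x^2 + 526 is irreducible over Q since -526 is not a rational square. The splitting field Q(sqrt(-526)) has degree 2 over Q, and its unique nontrivial automorphism is sqrt(-526) ↦ -sqrt(-526). Hence Gal(Q(sqrt(-526))/Q) = Z/2Z.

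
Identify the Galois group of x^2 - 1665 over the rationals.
Gal(K/Q) = Z/2Z (cyclic of order 2)

x^2 - 1665 is irreducible over Q since 1665 is not a rational square. The splitting field Q(sqrt(1665)) has degree 2 over Q, and its unique nontrivial automorphism is sqrt(1665) ↦ -sqrt(1665). Hence Gal(Q(sqrt(1665))/Q) = Z/2Z.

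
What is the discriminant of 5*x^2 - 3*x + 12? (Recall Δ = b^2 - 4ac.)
Δ = -231

For a quadratic a x^2 + b x + c the discriminant is Δ = b^2 - 4ac = (-3)^2 - 4*(5)*(12) = 9 - (240) = -231.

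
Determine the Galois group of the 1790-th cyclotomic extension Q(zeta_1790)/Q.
|Gal(Q(zeta_1790)/Q)| = phi(1790) = 712; group ≅ (Z/1790Z)^* ≅ Z/4Z × Z/178Z

The n-th cyclotomic polynomial Φ_1790(x) is the minimal polynomial of zeta_1790 over Q and has degree phi(1790) = 712. So Q(zeta_1790) is a degree-712 Galois extension with Galois group (Z/1790Z)^*. By CRT, (Z/1790Z)^* ≅ (Z/2Z)^* × (Z/5Z)^* × (Z/179Z)^*. Each prime-power unit group is (Z/2Z)^* ≅ trivial group (order 1); (Z/5Z)^* ≅ Z/4Z; (Z/179Z)^* ≅ Z/178Z. Hence Gal(Q(zeta_1790)/Q) ≅ Z/4Z × Z/178Z.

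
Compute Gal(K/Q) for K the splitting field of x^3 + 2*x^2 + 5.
Gal(K/Q) = S_3 (symmetric group of order 6)

Compute the discriminant of x^3 + (2)*x^2 + (0)*x + (5): Δ = -835. Since Δ is not a rational square, the Galois group is not contained in A_3; it must be the full S_3 (irreducibility of the cubic rules out anything smaller).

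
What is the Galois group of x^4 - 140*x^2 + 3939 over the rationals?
Gal(K/Q) = V_4 (Klein four-group, Z/2Z × Z/2Z)

f factors as (x^2 - 39)(x^2 - 101), so the splitting field is K = Q(sqrt(39), sqrt(101)). The elements 39, 101, 3939 are all non-squares in Q, so sqrt(39) and sqrt(101) generate independent quadratic extensions. Thus [K:Q] = 4 and Gal(K/Q) is generated by the two order-2 automorphisms sqrt(39) ↦ -sqrt(39) and sqrt(101) ↦ -sqrt(101), giving V_4.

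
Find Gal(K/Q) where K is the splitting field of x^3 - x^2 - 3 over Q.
Gal(K/Q) = S_3 (symmetric group of order 6)

Compute the discriminant of x^3 + (-1)*x^2 + (0)*x + (-3): Δ = -255. Since Δ is not a rational square, the Galois group is not contained in A_3; it must be the full S_3 (irreducibility of the cubic rules out anything smaller).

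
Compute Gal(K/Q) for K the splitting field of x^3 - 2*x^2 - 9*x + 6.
Gal(K/Q) = S_3 (symmetric group of order 6)

Compute the discriminant of x^3 + (-2)*x^2 + (-9)*x + (6): Δ = 4404. Since Δ is not a rational square, the Galois group is not contained in A_3; it must be the full S_3 (irreducibility of the cubic rules out anything smaller).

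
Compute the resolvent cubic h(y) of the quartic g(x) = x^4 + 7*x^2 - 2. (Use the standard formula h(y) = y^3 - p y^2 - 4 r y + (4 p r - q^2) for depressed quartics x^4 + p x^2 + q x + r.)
h(y) = y^3 - 7*y^2 + 8*y - 56

Identify coefficients: p = 7, q = 0, r = -2.
Plug into h(y) = y^3 - p y^2 - 4 r y + (4 p r - q^2):
  h(y) = y^3 - (7) y^2 - 4*(-2) y + (4*(7)*(-2) - (0)^2)
       = y^3 + (-7) y^2 + (8) y + (-56).
Simplifying: h(y) = y^3 - 7*y^2 + 8*y - 56.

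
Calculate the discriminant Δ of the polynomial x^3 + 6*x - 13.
Δ = -5427

For a depressed cubic x^3 + p x + q the discriminant is Δ = -4 p^3 - 27 q^2 = -4*(6)^3 - 27*(-13)^2 = -864 - 4563 = -5427.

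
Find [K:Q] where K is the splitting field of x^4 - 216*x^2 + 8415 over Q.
[K:Q] = 4

f factors as (x^2 - 51)(x^2 - 165); the splitting field is K = Q(sqrt(51), sqrt(165)). Since 51, 165, and 8415 are all non-squares in Q, the three subfields Q(sqrt(51)), Q(sqrt(165)), Q(sqrt(8415)) are distinct degree-2 extensions, so [K:Q] = 4 (Klein four Galois group).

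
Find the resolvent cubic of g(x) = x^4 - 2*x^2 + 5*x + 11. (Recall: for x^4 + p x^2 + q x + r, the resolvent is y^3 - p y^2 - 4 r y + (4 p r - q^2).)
h(y) = y^3 + 2*y^2 - 44*y - 113

Identify coefficients: p = -2, q = 5, r = 11.
Plug into h(y) = y^3 - p y^2 - 4 r y + (4 p r - q^2):
  h(y) = y^3 - (-2) y^2 - 4*(11) y + (4*(-2)*(11) - (5)^2)
       = y^3 + (2) y^2 + (-44) y + (-113).
Simplifying: h(y) = y^3 + 2*y^2 - 44*y - 113.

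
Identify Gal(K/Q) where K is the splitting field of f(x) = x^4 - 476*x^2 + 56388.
Gal(K/Q) = V_4 (Klein four-group, Z/2Z × Z/2Z)

f factors as (x^2 - 222)(x^2 - 254), so the splitting field is K = Q(sqrt(222), sqrt(254)). The elements 222, 254, 56388 are all non-squares in Q, so sqrt(222) and sqrt(254) generate independent quadratic extensions. Thus [K:Q] = 4 and Gal(K/Q) is generated by the two order-2 automorphisms sqrt(222) ↦ -sqrt(222) and sqrt(254) ↦ -sqrt(254), giving V_4.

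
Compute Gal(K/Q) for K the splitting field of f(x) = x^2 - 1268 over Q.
Gal(K/Q) = Z/2Z (cyclic of order 2)

x^2 - 1268 is irreducible over Q since 1268 is not a rational square. The splitting field Q(sqrt(1268)) has degree 2 over Q, and its unique nontrivial automorphism is sqrt(1268) ↦ -sqrt(1268). Hence Gal(Q(sqrt(1268))/Q) = Z/2Z.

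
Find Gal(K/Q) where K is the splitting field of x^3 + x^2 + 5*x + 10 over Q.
Gal(K/Q) = S_3 (symmetric group of order 6)

Compute the discriminant of x^3 + (1)*x^2 + (5)*x + (10): Δ = -2315. Since Δ is not a rational square, the Galois group is not contained in A_3; it must be the full S_3 (irreducibility of the cubic rules out anything smaller).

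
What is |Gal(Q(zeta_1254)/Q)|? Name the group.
|Gal(Q(zeta_1254)/Q)| = phi(1254) = 360; group ≅ (Z/1254Z)^* ≅ Z/2Z × Z/10Z × Z/18Z

The n-th cyclotomic polynomial Φ_1254(x) is the minimal polynomial of zeta_1254 over Q and has degree phi(1254) = 360. So Q(zeta_1254) is a degree-360 Galois extension with Galois group (Z/1254Z)^*. By CRT, (Z/1254Z)^* ≅ (Z/2Z)^* × (Z/3Z)^* × (Z/11Z)^* × (Z/19Z)^*. Each prime-power unit group is (Z/2Z)^* ≅ trivial group (order 1); (Z/3Z)^* ≅ Z/2Z; (Z/11Z)^* ≅ Z/10Z; (Z/19Z)^* ≅ Z/18Z. Hence Gal(Q(zeta_1254)/Q) ≅ Z/2Z × Z/10Z × Z/18Z.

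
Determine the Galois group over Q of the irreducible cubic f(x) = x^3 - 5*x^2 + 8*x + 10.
Gal(K/Q) = S_3 (symmetric group of order 6)

Compute the discriminant of x^3 + (-5)*x^2 + (8)*x + (10): Δ = -5348. Since Δ is not a rational square, the Galois group is not contained in A_3; it must be the full S_3 (irreducibility of the cubic rules out anything smaller).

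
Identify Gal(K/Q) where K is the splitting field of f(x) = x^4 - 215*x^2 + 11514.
Gal(K/Q) = V_4 (Klein four-group, Z/2Z × Z/2Z)

f factors as (x^2 - 101)(x^2 - 114), so the splitting field is K = Q(sqrt(101), sqrt(114)). The elements 101, 114, 11514 are all non-squares in Q, so sqrt(101) and sqrt(114) generate independent quadratic extensions. Thus [K:Q] = 4 and Gal(K/Q) is generated by the two order-2 automorphisms sqrt(101) ↦ -sqrt(101) and sqrt(114) ↦ -sqrt(114), giving V_4.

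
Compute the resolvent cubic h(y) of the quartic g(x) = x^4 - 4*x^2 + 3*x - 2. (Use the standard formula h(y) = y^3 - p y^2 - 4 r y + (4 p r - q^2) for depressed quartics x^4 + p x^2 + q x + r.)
h(y) = y^3 + 4*y^2 + 8*y + 23

Identify coefficients: p = -4, q = 3, r = -2.
Plug into h(y) = y^3 - p y^2 - 4 r y + (4 p r - q^2):
  h(y) = y^3 - (-4) y^2 - 4*(-2) y + (4*(-4)*(-2) - (3)^2)
       = y^3 + (4) y^2 + (8) y + (23).
Simplifying: h(y) = y^3 + 4*y^2 + 8*y + 23.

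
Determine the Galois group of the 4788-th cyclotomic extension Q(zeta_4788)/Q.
|Gal(Q(zeta_4788)/Q)| = phi(4788) = 1296; group ≅ (Z/4788Z)^* ≅ Z/2Z × Z/6Z × Z/6Z × Z/18Z

The n-th cyclotomic polynomial Φ_4788(x) is the minimal polynomial of zeta_4788 over Q and has degree phi(4788) = 1296. So Q(zeta_4788) is a degree-1296 Galois extension with Galois group (Z/4788Z)^*. By CRT, (Z/4788Z)^* ≅ (Z/4Z)^* × (Z/9Z)^* × (Z/7Z)^* × (Z/19Z)^*. Each prime-power unit group is (Z/4Z)^* ≅ Z/2Z; (Z/9Z)^* ≅ Z/6Z; (Z/7Z)^* ≅ Z/6Z; (Z/19Z)^* ≅ Z/18Z. Hence Gal(Q(zeta_4788)/Q) ≅ Z/2Z × Z/6Z × Z/6Z × Z/18Z.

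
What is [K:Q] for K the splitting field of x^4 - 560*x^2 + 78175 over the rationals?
[K:Q] = 4

f factors as (x^2 - 295)(x^2 - 265); the splitting field is K = Q(sqrt(295), sqrt(265)). Since 295, 265, and 78175 are all non-squares in Q, the three subfields Q(sqrt(295)), Q(sqrt(265)), Q(sqrt(78175)) are distinct degree-2 extensions, so [K:Q] = 4 (Klein four Galois group).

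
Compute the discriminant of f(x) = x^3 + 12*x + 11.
Δ = -10179

For a depressed cubic x^3 + p x + q the discriminant is Δ = -4 p^3 - 27 q^2 = -4*(12)^3 - 27*(11)^2 = -6912 - 3267 = -10179.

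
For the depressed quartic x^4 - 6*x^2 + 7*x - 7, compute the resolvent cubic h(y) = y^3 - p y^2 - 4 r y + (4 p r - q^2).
h(y) = y^3 + 6*y^2 + 28*y + 119

Identify coefficients: p = -6, q = 7, r = -7.
Plug into h(y) = y^3 - p y^2 - 4 r y + (4 p r - q^2):
  h(y) = y^3 - (-6) y^2 - 4*(-7) y + (4*(-6)*(-7) - (7)^2)
       = y^3 + (6) y^2 + (28) y + (119).
Simplifying: h(y) = y^3 + 6*y^2 + 28*y + 119.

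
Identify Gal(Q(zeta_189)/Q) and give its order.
|Gal(Q(zeta_189)/Q)| = phi(189) = 108; group ≅ (Z/189Z)^* ≅ Z/6Z × Z/18Z

The n-th cyclotomic polynomial Φ_189(x) is the minimal polynomial of zeta_189 over Q and has degree phi(189) = 108. So Q(zeta_189) is a degree-108 Galois extension with Galois group (Z/189Z)^*. By CRT, (Z/189Z)^* ≅ (Z/27Z)^* × (Z/7Z)^*. Each prime-power unit group is (Z/27Z)^* ≅ Z/18Z; (Z/7Z)^* ≅ Z/6Z. Hence Gal(Q(zeta_189)/Q) ≅ Z/6Z × Z/18Z.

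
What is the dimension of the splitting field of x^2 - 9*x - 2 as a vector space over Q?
[K:Q] = 2

The discriminant of x^2 + (-9)*x + (-2) is b^2 - 4c = 81 - (-8) = 89. Since 89 is not a perfect square in Q, the polynomial is irreducible over Q. Its two roots generate a degree-2 extension, so [K:Q] = 2.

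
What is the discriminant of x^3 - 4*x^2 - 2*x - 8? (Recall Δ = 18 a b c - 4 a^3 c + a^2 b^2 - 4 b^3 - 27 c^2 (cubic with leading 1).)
Δ = -4832

For x^3 + a x^2 + b x + c the discriminant is Δ = 18 a b c - 4 a^3 c + a^2 b^2 - 4 b^3 - 27 c^2.
Plug a = -4, b = -2, c = -8:
  18*(-4)*(-2)*(-8) - 4*(-4)^3*(-8) + (-4)^2*(-2)^2 - 4*(-2)^3 - 27*(-8)^2
  = -1152 + (-2048) + 64 + (32) + (-1728)
  = -4832.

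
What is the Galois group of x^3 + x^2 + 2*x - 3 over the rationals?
Gal(K/Q) = S_3 (symmetric group of order 6)

Compute the discriminant of x^3 + (1)*x^2 + (2)*x + (-3): Δ = -367. Since Δ is not a rational square, the Galois group is not contained in A_3; it must be the full S_3 (irreducibility of the cubic rules out anything smaller).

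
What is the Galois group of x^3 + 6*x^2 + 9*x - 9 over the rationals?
Gal(K/Q) = S_3 (symmetric group of order 6)

Compute the discriminant of x^3 + (6)*x^2 + (9)*x + (-9): Δ = -3159. Since Δ is not a rational square, the Galois group is not contained in A_3; it must be the full S_3 (irreducibility of the cubic rules out anything smaller).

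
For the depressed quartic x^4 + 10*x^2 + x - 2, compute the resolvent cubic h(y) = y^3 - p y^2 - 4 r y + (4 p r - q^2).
h(y) = y^3 - 10*y^2 + 8*y - 81

Identify coefficients: p = 10, q = 1, r = -2.
Plug into h(y) = y^3 - p y^2 - 4 r y + (4 p r - q^2):
  h(y) = y^3 - (10) y^2 - 4*(-2) y + (4*(10)*(-2) - (1)^2)
       = y^3 + (-10) y^2 + (8) y + (-81).
Simplifying: h(y) = y^3 - 10*y^2 + 8*y - 81.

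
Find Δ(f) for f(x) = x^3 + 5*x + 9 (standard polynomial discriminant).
Δ = -2687

For a depressed cubic x^3 + p x + q the discriminant is Δ = -4 p^3 - 27 q^2 = -4*(5)^3 - 27*(9)^2 = -500 - 2187 = -2687.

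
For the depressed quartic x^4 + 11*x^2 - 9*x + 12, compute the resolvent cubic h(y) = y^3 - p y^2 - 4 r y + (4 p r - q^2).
h(y) = y^3 - 11*y^2 - 48*y + 447

Identify coefficients: p = 11, q = -9, r = 12.
Plug into h(y) = y^3 - p y^2 - 4 r y + (4 p r - q^2):
  h(y) = y^3 - (11) y^2 - 4*(12) y + (4*(11)*(12) - (-9)^2)
       = y^3 + (-11) y^2 + (-48) y + (447).
Simplifying: h(y) = y^3 - 11*y^2 - 48*y + 447.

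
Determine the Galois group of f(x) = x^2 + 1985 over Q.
Gal(K/Q) = Z/2Z (cyclic of order 2)

x^2 + 1985 is irreducible over Q since -1985 is not a rational square. The splitting field Q(sqrt(-1985)) has degree 2 over Q, and its unique nontrivial automorphism is sqrt(-1985) ↦ -sqrt(-1985). Hence Gal(Q(sqrt(-1985))/Q) = Z/2Z.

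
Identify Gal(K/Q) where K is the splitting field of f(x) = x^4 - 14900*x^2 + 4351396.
Gal(K/Q) = Z/2Z (cyclic of order 2)

f factors as (x^2 - 14602)(x^2 - 298), so the splitting field is K = Q(sqrt(14602), sqrt(298)). The squarefree part of 14602 is 298 and the squarefree part of 298 is also 298, so sqrt(14602) and sqrt(298) are both rational multiples of sqrt(298). Hence Q(sqrt(14602)) = Q(sqrt(298)) = Q(sqrt(298)), and the splitting field collapses to a single degree-2 extension with Galois group Z/2Z.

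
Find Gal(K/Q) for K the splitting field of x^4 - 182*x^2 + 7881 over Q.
Gal(K/Q) = V_4 (Klein four-group, Z/2Z × Z/2Z)

f factors as (x^2 - 111)(x^2 - 71), so the splitting field is K = Q(sqrt(111), sqrt(71)). The elements 111, 71, 7881 are all non-squares in Q, so sqrt(111) and sqrt(71) generate independent quadratic extensions. Thus [K:Q] = 4 and Gal(K/Q) is generated by the two order-2 automorphisms sqrt(111) ↦ -sqrt(111) and sqrt(71) ↦ -sqrt(71), giving V_4.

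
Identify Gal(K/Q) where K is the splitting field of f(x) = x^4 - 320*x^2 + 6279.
Gal(K/Q) = V_4 (Klein four-group, Z/2Z × Z/2Z)

f factors as (x^2 - 21)(x^2 - 299), so the splitting field is K = Q(sqrt(21), sqrt(299)). The elements 21, 299, 6279 are all non-squares in Q, so sqrt(21) and sqrt(299) generate independent quadratic extensions. Thus [K:Q] = 4 and Gal(K/Q) is generated by the two order-2 automorphisms sqrt(21) ↦ -sqrt(21) and sqrt(299) ↦ -sqrt(299), giving V_4.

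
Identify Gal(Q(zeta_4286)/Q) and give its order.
|Gal(Q(zeta_4286)/Q)| = phi(4286) = 2142; group ≅ (Z/4286Z)^* ≅ Z/2142Z

The n-th cyclotomic polynomial Φ_4286(x) is the minimal polynomial of zeta_4286 over Q and has degree phi(4286) = 2142. So Q(zeta_4286) is a degree-2142 Galois extension with Galois group (Z/4286Z)^*. By CRT, (Z/4286Z)^* ≅ (Z/2Z)^* × (Z/2143Z)^*. Each prime-power unit group is (Z/2Z)^* ≅ trivial group (order 1); (Z/2143Z)^* ≅ Z/2142Z. Hence Gal(Q(zeta_4286)/Q) ≅ Z/2142Z.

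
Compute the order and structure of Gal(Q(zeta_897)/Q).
|Gal(Q(zeta_897)/Q)| = phi(897) = 528; group ≅ (Z/897Z)^* ≅ Z/2Z × Z/12Z × Z/22Z

The n-th cyclotomic polynomial Φ_897(x) is the minimal polynomial of zeta_897 over Q and has degree phi(897) = 528. So Q(zeta_897) is a degree-528 Galois extension with Galois group (Z/897Z)^*. By CRT, (Z/897Z)^* ≅ (Z/3Z)^* × (Z/13Z)^* × (Z/23Z)^*. Each prime-power unit group is (Z/3Z)^* ≅ Z/2Z; (Z/13Z)^* ≅ Z/12Z; (Z/23Z)^* ≅ Z/22Z. Hence Gal(Q(zeta_897)/Q) ≅ Z/2Z × Z/12Z × Z/22Z.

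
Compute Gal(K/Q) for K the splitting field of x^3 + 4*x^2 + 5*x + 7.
Gal(K/Q) = S_3 (symmetric group of order 6)

Compute the discriminant of x^3 + (4)*x^2 + (5)*x + (7): Δ = -695. Since Δ is not a rational square, the Galois group is not contained in A_3; it must be the full S_3 (irreducibility of the cubic rules out anything smaller).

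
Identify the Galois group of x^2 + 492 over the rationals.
Gal(K/Q) = Z/2Z (cyclic of order 2)

x^2 + 492 is irreducible over Q since -492 is not a rational square. The splitting field Q(sqrt(-492)) has degree 2 over Q, and its unique nontrivial automorphism is sqrt(-492) ↦ -sqrt(-492). Hence Gal(Q(sqrt(-492))/Q) = Z/2Z.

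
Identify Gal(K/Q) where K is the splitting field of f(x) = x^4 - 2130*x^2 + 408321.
Gal(K/Q) = Z/2Z (cyclic of order 2)

f factors as (x^2 - 1917)(x^2 - 213), so the splitting field is K = Q(sqrt(1917), sqrt(213)). The squarefree part of 1917 is 213 and the squarefree part of 213 is also 213, so sqrt(1917) and sqrt(213) are both rational multiples of sqrt(213). Hence Q(sqrt(1917)) = Q(sqrt(213)) = Q(sqrt(213)), and the splitting field collapses to a single degree-2 extension with Galois group Z/2Z.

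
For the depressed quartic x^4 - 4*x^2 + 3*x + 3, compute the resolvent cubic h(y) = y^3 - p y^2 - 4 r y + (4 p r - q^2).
h(y) = y^3 + 4*y^2 - 12*y - 57

Identify coefficients: p = -4, q = 3, r = 3.
Plug into h(y) = y^3 - p y^2 - 4 r y + (4 p r - q^2):
  h(y) = y^3 - (-4) y^2 - 4*(3) y + (4*(-4)*(3) - (3)^2)
       = y^3 + (4) y^2 + (-12) y + (-57).
Simplifying: h(y) = y^3 + 4*y^2 - 12*y - 57.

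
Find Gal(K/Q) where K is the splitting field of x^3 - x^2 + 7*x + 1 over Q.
Gal(K/Q) = S_3 (symmetric group of order 6)

Compute the discriminant of x^3 + (-1)*x^2 + (7)*x + (1): Δ = -1472. Since Δ is not a rational square, the Galois group is not contained in A_3; it must be the full S_3 (irreducibility of the cubic rules out anything smaller).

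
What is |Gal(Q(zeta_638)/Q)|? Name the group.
|Gal(Q(zeta_638)/Q)| = phi(638) = 280; group ≅ (Z/638Z)^* ≅ Z/10Z × Z/28Z

The n-th cyclotomic polynomial Φ_638(x) is the minimal polynomial of zeta_638 over Q and has degree phi(638) = 280. So Q(zeta_638) is a degree-280 Galois extension with Galois group (Z/638Z)^*. By CRT, (Z/638Z)^* ≅ (Z/2Z)^* × (Z/11Z)^* × (Z/29Z)^*. Each prime-power unit group is (Z/2Z)^* ≅ trivial group (order 1); (Z/11Z)^* ≅ Z/10Z; (Z/29Z)^* ≅ Z/28Z. Hence Gal(Q(zeta_638)/Q) ≅ Z/10Z × Z/28Z.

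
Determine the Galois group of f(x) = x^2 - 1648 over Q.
Gal(K/Q) = Z/2Z (cyclic of order 2)

x^2 - 1648 is irreducible over Q since 1648 is not a rational square. The splitting field Q(sqrt(1648)) has degree 2 over Q, and its unique nontrivial automorphism is sqrt(1648) ↦ -sqrt(1648). Hence Gal(Q(sqrt(1648))/Q) = Z/2Z.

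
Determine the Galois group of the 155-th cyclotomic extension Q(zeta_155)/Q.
|Gal(Q(zeta_155)/Q)| = phi(155) = 120; group ≅ (Z/155Z)^* ≅ Z/4Z × Z/30Z

The n-th cyclotomic polynomial Φ_155(x) is the minimal polynomial of zeta_155 over Q and has degree phi(155) = 120. So Q(zeta_155) is a degree-120 Galois extension with Galois group (Z/155Z)^*. By CRT, (Z/155Z)^* ≅ (Z/5Z)^* × (Z/31Z)^*. Each prime-power unit group is (Z/5Z)^* ≅ Z/4Z; (Z/31Z)^* ≅ Z/30Z. Hence Gal(Q(zeta_155)/Q) ≅ Z/4Z × Z/30Z.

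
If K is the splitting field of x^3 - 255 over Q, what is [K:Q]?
[K:Q] = 6

x^3 - 255 has one real root r = 255^(1/3) and two complex roots r*zeta_3, r*zeta_3^2 where zeta_3 = e^(2*pi*i/3). The splitting field is Q(r, zeta_3). [Q(r):Q] = 3 and [Q(zeta_3):Q] = 2 with gcd = 1, so [Q(r, zeta_3):Q] = 3 * 2 = 6.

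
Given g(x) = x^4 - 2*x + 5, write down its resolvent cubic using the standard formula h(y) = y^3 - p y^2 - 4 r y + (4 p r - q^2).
h(y) = y^3 - 20*y - 4

Identify coefficients: p = 0, q = -2, r = 5.
Plug into h(y) = y^3 - p y^2 - 4 r y + (4 p r - q^2):
  h(y) = y^3 - (0) y^2 - 4*(5) y + (4*(0)*(5) - (-2)^2)
       = y^3 + (0) y^2 + (-20) y + (-4).
Simplifying: h(y) = y^3 - 20*y - 4.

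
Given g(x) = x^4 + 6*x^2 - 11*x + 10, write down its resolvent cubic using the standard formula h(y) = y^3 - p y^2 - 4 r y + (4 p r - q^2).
h(y) = y^3 - 6*y^2 - 40*y + 119

Identify coefficients: p = 6, q = -11, r = 10.
Plug into h(y) = y^3 - p y^2 - 4 r y + (4 p r - q^2):
  h(y) = y^3 - (6) y^2 - 4*(10) y + (4*(6)*(10) - (-11)^2)
       = y^3 + (-6) y^2 + (-40) y + (119).
Simplifying: h(y) = y^3 - 6*y^2 - 40*y + 119.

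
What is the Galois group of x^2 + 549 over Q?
Gal(K/Q) = Z/2Z (cyclic of order 2)

x^2 + 549 is irreducible over Q since -549 is not a rational square. The splitting field Q(sqrt(-549)) has degree 2 over Q, and its unique nontrivial automorphism is sqrt(-549) ↦ -sqrt(-549). Hence Gal(Q(sqrt(-549))/Q) = Z/2Z.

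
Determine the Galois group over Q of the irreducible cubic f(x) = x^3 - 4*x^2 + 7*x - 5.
Gal(K/Q) = S_3 (symmetric group of order 6)

Compute the discriminant of x^3 + (-4)*x^2 + (7)*x + (-5): Δ = -23. Since Δ is not a rational square, the Galois group is not contained in A_3; it must be the full S_3 (irreducibility of the cubic rules out anything smaller).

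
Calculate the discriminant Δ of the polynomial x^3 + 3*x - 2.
Δ = -216

For a depressed cubic x^3 + p x + q the discriminant is Δ = -4 p^3 - 27 q^2 = -4*(3)^3 - 27*(-2)^2 = -108 - 108 = -216.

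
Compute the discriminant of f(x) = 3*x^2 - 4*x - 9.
Δ = 124

For a quadratic a x^2 + b x + c the discriminant is Δ = b^2 - 4ac = (-4)^2 - 4*(3)*(-9) = 16 - (-108) = 124.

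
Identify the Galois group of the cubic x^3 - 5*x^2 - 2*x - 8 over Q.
Gal(K/Q) = S_3 (symmetric group of order 6)

Compute the discriminant of x^3 + (-5)*x^2 + (-2)*x + (-8): Δ = -7036. Since Δ is not a rational square, the Galois group is not contained in A_3; it must be the full S_3 (irreducibility of the cubic rules out anything smaller).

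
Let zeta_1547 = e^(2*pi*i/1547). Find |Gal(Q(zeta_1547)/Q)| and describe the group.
|Gal(Q(zeta_1547)/Q)| = phi(1547) = 1152; group ≅ (Z/1547Z)^* ≅ Z/6Z × Z/12Z × Z/16Z

The n-th cyclotomic polynomial Φ_1547(x) is the minimal polynomial of zeta_1547 over Q and has degree phi(1547) = 1152. So Q(zeta_1547) is a degree-1152 Galois extension with Galois group (Z/1547Z)^*. By CRT, (Z/1547Z)^* ≅ (Z/7Z)^* × (Z/13Z)^* × (Z/17Z)^*. Each prime-power unit group is (Z/7Z)^* ≅ Z/6Z; (Z/13Z)^* ≅ Z/12Z; (Z/17Z)^* ≅ Z/16Z. Hence Gal(Q(zeta_1547)/Q) ≅ Z/6Z × Z/12Z × Z/16Z.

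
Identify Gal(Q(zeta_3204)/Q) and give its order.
|Gal(Q(zeta_3204)/Q)| = phi(3204) = 1056; group ≅ (Z/3204Z)^* ≅ Z/2Z × Z/6Z × Z/88Z

The n-th cyclotomic polynomial Φ_3204(x) is the minimal polynomial of zeta_3204 over Q and has degree phi(3204) = 1056. So Q(zeta_3204) is a degree-1056 Galois extension with Galois group (Z/3204Z)^*. By CRT, (Z/3204Z)^* ≅ (Z/4Z)^* × (Z/9Z)^* × (Z/89Z)^*. Each prime-power unit group is (Z/4Z)^* ≅ Z/2Z; (Z/9Z)^* ≅ Z/6Z; (Z/89Z)^* ≅ Z/88Z. Hence Gal(Q(zeta_3204)/Q) ≅ Z/2Z × Z/6Z × Z/88Z.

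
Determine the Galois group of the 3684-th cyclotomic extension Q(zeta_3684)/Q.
|Gal(Q(zeta_3684)/Q)| = phi(3684) = 1224; group ≅ (Z/3684Z)^* ≅ Z/2Z × Z/2Z × Z/306Z

The n-th cyclotomic polynomial Φ_3684(x) is the minimal polynomial of zeta_3684 over Q and has degree phi(3684) = 1224. So Q(zeta_3684) is a degree-1224 Galois extension with Galois group (Z/3684Z)^*. By CRT, (Z/3684Z)^* ≅ (Z/4Z)^* × (Z/3Z)^* × (Z/307Z)^*. Each prime-power unit group is (Z/4Z)^* ≅ Z/2Z; (Z/3Z)^* ≅ Z/2Z; (Z/307Z)^* ≅ Z/306Z. Hence Gal(Q(zeta_3684)/Q) ≅ Z/2Z × Z/2Z × Z/306Z.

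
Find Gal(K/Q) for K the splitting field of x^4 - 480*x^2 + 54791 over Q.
Gal(K/Q) = V_4 (Klein four-group, Z/2Z × Z/2Z)

f factors as (x^2 - 187)(x^2 - 293), so the splitting field is K = Q(sqrt(187), sqrt(293)). The elements 187, 293, 54791 are all non-squares in Q, so sqrt(187) and sqrt(293) generate independent quadratic extensions. Thus [K:Q] = 4 and Gal(K/Q) is generated by the two order-2 automorphisms sqrt(187) ↦ -sqrt(187) and sqrt(293) ↦ -sqrt(293), giving V_4.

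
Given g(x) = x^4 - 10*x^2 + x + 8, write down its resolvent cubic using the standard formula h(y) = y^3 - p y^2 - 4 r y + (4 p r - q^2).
h(y) = y^3 + 10*y^2 - 32*y - 321

Identify coefficients: p = -10, q = 1, r = 8.
Plug into h(y) = y^3 - p y^2 - 4 r y + (4 p r - q^2):
  h(y) = y^3 - (-10) y^2 - 4*(8) y + (4*(-10)*(8) - (1)^2)
       = y^3 + (10) y^2 + (-32) y + (-321).
Simplifying: h(y) = y^3 + 10*y^2 - 32*y - 321.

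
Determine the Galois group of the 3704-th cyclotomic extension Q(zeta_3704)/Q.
|Gal(Q(zeta_3704)/Q)| = phi(3704) = 1848; group ≅ (Z/3704Z)^* ≅ Z/2Z × Z/2Z × Z/462Z

The n-th cyclotomic polynomial Φ_3704(x) is the minimal polynomial of zeta_3704 over Q and has degree phi(3704) = 1848. So Q(zeta_3704) is a degree-1848 Galois extension with Galois group (Z/3704Z)^*. By CRT, (Z/3704Z)^* ≅ (Z/8Z)^* × (Z/463Z)^*. Each prime-power unit group is (Z/8Z)^* ≅ Z/2Z × Z/2Z; (Z/463Z)^* ≅ Z/462Z. Hence Gal(Q(zeta_3704)/Q) ≅ Z/2Z × Z/2Z × Z/462Z.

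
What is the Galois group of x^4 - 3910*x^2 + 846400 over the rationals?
Gal(K/Q) = Z/2Z (cyclic of order 2)

f factors as (x^2 - 230)(x^2 - 3680), so the splitting field is K = Q(sqrt(230), sqrt(3680)). The squarefree part of 230 is 230 and the squarefree part of 3680 is also 230, so sqrt(230) and sqrt(3680) are both rational multiples of sqrt(230). Hence Q(sqrt(230)) = Q(sqrt(3680)) = Q(sqrt(230)), and the splitting field collapses to a single degree-2 extension with Galois group Z/2Z.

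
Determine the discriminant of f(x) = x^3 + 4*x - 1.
Δ = -283

For a depressed cubic x^3 + p x + q the discriminant is Δ = -4 p^3 - 27 q^2 = -4*(4)^3 - 27*(-1)^2 = -256 - 27 = -283.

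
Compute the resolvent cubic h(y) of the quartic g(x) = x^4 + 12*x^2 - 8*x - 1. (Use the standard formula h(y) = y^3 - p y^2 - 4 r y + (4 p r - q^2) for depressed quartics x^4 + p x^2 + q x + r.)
h(y) = y^3 - 12*y^2 + 4*y - 112

Identify coefficients: p = 12, q = -8, r = -1.
Plug into h(y) = y^3 - p y^2 - 4 r y + (4 p r - q^2):
  h(y) = y^3 - (12) y^2 - 4*(-1) y + (4*(12)*(-1) - (-8)^2)
       = y^3 + (-12) y^2 + (4) y + (-112).
Simplifying: h(y) = y^3 - 12*y^2 + 4*y - 112.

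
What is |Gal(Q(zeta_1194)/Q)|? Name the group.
|Gal(Q(zeta_1194)/Q)| = phi(1194) = 396; group ≅ (Z/1194Z)^* ≅ Z/2Z × Z/198Z

The n-th cyclotomic polynomial Φ_1194(x) is the minimal polynomial of zeta_1194 over Q and has degree phi(1194) = 396. So Q(zeta_1194) is a degree-396 Galois extension with Galois group (Z/1194Z)^*. By CRT, (Z/1194Z)^* ≅ (Z/2Z)^* × (Z/3Z)^* × (Z/199Z)^*. Each prime-power unit group is (Z/2Z)^* ≅ trivial group (order 1); (Z/3Z)^* ≅ Z/2Z; (Z/199Z)^* ≅ Z/198Z. Hence Gal(Q(zeta_1194)/Q) ≅ Z/2Z × Z/198Z.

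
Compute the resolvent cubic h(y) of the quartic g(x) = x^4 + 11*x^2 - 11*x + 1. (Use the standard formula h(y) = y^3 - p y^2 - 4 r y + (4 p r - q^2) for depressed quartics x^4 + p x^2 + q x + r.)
h(y) = y^3 - 11*y^2 - 4*y - 77

Identify coefficients: p = 11, q = -11, r = 1.
Plug into h(y) = y^3 - p y^2 - 4 r y + (4 p r - q^2):
  h(y) = y^3 - (11) y^2 - 4*(1) y + (4*(11)*(1) - (-11)^2)
       = y^3 + (-11) y^2 + (-4) y + (-77).
Simplifying: h(y) = y^3 - 11*y^2 - 4*y - 77.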